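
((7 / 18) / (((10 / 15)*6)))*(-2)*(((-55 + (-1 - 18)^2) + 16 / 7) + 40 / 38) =-6857 / 114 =-60.15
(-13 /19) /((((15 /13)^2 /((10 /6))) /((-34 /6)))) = 37349 /7695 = 4.85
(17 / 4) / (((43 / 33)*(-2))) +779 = 267415 / 344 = 777.37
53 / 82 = 0.65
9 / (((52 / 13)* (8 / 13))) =117 / 32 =3.66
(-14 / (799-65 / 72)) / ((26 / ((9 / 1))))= -0.01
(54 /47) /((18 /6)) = 18 /47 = 0.38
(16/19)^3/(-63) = -4096/432117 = -0.01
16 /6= 8 /3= 2.67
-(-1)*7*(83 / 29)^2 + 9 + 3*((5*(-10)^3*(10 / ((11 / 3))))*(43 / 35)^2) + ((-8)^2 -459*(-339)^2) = -23938881718937 / 453299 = -52810356.34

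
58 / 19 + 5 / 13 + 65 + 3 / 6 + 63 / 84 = 69.69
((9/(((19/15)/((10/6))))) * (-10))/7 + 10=-920/133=-6.92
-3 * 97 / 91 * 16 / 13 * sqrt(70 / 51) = -1552 * sqrt(3570) / 20111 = -4.61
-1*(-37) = 37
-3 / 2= -1.50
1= 1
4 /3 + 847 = 2545 /3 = 848.33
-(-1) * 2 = 2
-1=-1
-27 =-27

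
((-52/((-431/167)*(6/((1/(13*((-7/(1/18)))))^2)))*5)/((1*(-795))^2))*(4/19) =334/160228892191095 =0.00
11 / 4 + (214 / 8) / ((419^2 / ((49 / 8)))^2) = 2.75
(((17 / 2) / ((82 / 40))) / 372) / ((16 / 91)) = 7735 / 122016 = 0.06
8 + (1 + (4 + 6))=19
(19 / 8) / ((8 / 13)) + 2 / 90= 11179 / 2880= 3.88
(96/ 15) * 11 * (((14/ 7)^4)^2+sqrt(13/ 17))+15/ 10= 352 * sqrt(221)/ 85+180239/ 10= 18085.46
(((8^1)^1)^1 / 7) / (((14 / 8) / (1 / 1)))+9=9.65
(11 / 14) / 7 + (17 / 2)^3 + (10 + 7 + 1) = 632.24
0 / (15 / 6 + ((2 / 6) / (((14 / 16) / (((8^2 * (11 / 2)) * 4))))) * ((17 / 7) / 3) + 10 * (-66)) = 0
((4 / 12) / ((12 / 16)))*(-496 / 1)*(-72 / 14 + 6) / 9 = -3968 / 189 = -20.99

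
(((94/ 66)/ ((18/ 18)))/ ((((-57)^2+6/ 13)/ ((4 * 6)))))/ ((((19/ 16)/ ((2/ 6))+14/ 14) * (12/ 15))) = 97760/ 33921129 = 0.00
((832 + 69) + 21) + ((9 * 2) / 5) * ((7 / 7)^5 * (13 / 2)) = 4727 / 5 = 945.40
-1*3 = -3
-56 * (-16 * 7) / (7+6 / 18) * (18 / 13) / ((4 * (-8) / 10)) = -370.07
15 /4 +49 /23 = 541 /92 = 5.88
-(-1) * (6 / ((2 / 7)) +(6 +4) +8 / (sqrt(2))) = 4 * sqrt(2) +31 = 36.66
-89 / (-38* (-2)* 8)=-89 / 608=-0.15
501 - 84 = 417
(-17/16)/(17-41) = 17/384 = 0.04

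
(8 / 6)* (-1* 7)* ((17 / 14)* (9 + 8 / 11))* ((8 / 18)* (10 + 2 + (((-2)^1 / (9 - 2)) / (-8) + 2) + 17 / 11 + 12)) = -30904810 / 22869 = -1351.38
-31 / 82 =-0.38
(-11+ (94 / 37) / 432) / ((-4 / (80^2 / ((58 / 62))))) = 544763000 / 28971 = 18803.73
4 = 4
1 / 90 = 0.01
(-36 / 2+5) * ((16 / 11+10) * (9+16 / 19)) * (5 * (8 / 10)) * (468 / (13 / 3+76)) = -156383136 / 4579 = -34152.25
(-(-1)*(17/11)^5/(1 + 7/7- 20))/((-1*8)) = 1419857/23191344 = 0.06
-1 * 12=-12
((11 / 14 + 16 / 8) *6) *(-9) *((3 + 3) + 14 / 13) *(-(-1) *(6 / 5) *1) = -44712 / 35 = -1277.49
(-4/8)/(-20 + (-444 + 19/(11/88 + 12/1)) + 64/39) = 3783/3486352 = 0.00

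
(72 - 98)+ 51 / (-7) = -233 / 7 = -33.29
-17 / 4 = -4.25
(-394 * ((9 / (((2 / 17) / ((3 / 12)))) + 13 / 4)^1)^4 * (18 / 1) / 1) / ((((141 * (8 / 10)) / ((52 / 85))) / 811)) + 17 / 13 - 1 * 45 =-83158599389121757 / 10636288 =-7818385454.50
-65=-65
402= 402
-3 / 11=-0.27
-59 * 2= -118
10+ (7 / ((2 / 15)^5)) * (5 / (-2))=-26577485 / 64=-415273.20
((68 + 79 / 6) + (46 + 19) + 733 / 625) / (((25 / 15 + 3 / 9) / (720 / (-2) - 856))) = -167966992 / 1875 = -89582.40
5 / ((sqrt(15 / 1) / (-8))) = -8*sqrt(15) / 3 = -10.33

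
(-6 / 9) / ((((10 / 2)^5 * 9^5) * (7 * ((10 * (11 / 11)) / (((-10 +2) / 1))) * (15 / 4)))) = 0.00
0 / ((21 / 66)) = 0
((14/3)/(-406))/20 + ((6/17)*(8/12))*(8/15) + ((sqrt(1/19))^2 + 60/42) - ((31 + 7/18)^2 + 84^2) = -42699329752/5311089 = -8039.66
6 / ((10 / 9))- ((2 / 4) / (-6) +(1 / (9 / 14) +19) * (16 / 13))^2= -690404357 / 1095120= -630.44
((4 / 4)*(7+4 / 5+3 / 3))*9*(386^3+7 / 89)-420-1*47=2026968794221 / 445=4554986054.43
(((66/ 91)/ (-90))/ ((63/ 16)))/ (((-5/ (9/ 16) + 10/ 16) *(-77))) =-128/ 39796575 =-0.00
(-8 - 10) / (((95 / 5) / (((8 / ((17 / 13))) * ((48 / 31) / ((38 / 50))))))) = -2246400 / 190247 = -11.81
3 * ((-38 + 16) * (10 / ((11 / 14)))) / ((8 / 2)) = -210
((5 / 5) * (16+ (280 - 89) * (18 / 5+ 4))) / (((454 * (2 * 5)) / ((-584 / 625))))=-1071348 / 3546875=-0.30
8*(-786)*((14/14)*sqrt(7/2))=-3144*sqrt(14)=-11763.77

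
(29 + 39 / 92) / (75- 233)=-2707 / 14536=-0.19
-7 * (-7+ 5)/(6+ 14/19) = 133/64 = 2.08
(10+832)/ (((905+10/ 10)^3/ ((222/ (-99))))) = -15577/ 6135338682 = -0.00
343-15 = 328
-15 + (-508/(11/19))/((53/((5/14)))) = -85345/4081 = -20.91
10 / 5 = 2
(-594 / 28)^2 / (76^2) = 88209 / 1132096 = 0.08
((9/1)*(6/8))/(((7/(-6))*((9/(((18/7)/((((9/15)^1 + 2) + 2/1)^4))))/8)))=-405000/13712209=-0.03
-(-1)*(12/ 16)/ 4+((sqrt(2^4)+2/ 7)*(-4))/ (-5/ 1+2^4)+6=5703/ 1232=4.63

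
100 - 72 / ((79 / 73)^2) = 240412 / 6241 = 38.52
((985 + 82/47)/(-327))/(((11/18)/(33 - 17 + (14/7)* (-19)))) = 556524/5123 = 108.63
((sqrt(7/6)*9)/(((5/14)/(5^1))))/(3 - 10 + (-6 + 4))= -7*sqrt(42)/3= -15.12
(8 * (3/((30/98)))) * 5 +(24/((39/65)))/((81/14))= 32312/81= 398.91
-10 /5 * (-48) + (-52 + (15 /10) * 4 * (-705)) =-4186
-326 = -326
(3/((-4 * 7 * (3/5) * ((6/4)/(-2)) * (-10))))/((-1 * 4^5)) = 0.00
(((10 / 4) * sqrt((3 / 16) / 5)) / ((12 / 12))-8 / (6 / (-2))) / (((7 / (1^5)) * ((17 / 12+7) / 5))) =0.27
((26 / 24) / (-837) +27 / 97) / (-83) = -269927 / 80864244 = -0.00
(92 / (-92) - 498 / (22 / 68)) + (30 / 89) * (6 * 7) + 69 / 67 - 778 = -151066292 / 65593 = -2303.09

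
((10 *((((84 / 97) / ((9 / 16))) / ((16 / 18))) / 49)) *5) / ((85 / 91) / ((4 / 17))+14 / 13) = 62400 / 178189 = 0.35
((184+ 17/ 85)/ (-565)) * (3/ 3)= -921/ 2825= -0.33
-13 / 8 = -1.62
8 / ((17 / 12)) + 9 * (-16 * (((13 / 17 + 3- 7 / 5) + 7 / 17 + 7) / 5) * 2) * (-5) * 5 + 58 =240410 / 17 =14141.76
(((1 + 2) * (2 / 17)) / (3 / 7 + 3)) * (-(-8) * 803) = 11242 / 17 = 661.29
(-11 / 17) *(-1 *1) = 11 / 17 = 0.65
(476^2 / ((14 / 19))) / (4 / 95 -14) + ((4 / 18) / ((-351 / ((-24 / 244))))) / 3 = -4245208376 / 192699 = -22030.26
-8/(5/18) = -144/5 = -28.80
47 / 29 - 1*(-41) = 1236 / 29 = 42.62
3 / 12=1 / 4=0.25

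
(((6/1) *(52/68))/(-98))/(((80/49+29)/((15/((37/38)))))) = -1170/49691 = -0.02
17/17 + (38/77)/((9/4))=845/693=1.22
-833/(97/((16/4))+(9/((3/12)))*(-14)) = 1.74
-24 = -24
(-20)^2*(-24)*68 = -652800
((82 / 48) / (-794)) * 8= -41 / 2382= -0.02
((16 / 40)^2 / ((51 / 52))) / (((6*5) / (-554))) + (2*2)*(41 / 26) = 819242 / 248625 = 3.30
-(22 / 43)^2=-484 / 1849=-0.26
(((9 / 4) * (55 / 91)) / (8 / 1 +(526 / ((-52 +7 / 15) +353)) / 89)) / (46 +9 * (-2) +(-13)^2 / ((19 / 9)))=24578685 / 15661852492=0.00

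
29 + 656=685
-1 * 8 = -8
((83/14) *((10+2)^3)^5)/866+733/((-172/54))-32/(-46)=632358089995160075681/5995318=105475320907941.84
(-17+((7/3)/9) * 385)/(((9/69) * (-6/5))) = -128570/243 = -529.09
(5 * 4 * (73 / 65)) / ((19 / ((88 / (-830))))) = -12848 / 102505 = -0.13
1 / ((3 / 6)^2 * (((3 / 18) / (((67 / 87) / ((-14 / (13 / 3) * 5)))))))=-1.14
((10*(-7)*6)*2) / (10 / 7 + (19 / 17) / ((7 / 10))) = -833 / 3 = -277.67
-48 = -48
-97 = -97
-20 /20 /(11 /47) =-47 /11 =-4.27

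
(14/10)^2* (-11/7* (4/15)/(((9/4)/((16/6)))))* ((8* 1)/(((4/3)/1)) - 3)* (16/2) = -78848/3375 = -23.36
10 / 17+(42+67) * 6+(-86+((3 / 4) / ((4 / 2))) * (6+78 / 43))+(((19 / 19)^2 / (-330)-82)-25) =464.52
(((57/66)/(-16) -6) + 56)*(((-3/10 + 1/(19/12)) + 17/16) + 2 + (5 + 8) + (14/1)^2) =515984769/48640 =10608.24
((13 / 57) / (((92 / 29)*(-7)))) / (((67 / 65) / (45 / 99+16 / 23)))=-0.01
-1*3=-3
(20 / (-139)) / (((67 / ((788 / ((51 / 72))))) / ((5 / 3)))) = -630400 / 158321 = -3.98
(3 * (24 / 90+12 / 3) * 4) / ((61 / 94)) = 78.90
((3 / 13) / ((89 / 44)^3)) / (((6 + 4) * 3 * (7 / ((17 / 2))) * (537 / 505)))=36565232 / 34449720123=0.00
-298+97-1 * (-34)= -167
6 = 6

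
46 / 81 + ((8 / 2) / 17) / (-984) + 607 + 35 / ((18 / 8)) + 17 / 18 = 35232988 / 56457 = 624.07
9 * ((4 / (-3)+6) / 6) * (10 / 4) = 35 / 2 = 17.50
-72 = -72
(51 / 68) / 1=3 / 4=0.75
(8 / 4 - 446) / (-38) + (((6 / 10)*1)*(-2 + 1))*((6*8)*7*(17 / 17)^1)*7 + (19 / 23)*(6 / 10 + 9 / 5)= -610722 / 437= -1397.53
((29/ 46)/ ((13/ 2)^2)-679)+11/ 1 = -2596458/ 3887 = -667.99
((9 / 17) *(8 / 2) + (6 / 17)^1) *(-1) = -2.47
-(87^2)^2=-57289761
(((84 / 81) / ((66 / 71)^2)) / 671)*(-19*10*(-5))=33522650 / 19729413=1.70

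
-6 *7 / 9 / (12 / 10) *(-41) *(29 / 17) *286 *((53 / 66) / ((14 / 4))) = 8192210 / 459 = 17847.95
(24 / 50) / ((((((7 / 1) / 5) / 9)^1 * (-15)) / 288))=-10368 / 175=-59.25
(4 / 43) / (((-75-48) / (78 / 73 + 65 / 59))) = -37388 / 22779723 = -0.00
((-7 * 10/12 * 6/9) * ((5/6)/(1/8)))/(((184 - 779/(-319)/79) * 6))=-8820350/375658803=-0.02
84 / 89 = 0.94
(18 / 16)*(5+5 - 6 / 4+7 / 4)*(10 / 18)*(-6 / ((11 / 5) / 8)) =-3075 / 22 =-139.77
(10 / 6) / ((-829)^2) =5 / 2061723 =0.00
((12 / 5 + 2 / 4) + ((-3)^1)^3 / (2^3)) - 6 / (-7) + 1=387 / 280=1.38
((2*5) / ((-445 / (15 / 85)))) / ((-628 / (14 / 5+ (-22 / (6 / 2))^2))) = 1273 / 3563115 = 0.00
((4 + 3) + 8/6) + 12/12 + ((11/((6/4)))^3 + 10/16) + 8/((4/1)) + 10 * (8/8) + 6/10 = 450283/1080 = 416.93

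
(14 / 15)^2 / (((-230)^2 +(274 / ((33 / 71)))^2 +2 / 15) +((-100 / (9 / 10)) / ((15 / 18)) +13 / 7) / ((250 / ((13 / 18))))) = 9960720 / 4578692449547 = 0.00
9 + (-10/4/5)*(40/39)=331/39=8.49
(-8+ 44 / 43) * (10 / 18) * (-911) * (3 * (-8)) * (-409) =1490396000 / 43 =34660372.09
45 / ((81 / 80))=400 / 9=44.44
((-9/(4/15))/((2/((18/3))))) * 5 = -2025/4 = -506.25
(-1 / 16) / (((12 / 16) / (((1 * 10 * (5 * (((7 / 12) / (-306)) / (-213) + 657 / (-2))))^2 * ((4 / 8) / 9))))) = -41258676584453475625 / 33033783014784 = -1248984.31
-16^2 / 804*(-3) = 64 / 67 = 0.96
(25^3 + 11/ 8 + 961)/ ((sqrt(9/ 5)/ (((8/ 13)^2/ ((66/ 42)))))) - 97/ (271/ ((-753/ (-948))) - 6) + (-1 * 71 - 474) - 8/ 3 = -138298631/ 252390 + 2477048 * sqrt(5)/ 1859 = 2431.52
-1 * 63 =-63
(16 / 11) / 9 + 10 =1006 / 99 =10.16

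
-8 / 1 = -8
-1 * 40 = -40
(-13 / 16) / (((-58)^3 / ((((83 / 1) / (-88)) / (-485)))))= 1079 / 133238082560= 0.00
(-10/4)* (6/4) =-15/4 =-3.75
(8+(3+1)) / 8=3 / 2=1.50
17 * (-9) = -153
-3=-3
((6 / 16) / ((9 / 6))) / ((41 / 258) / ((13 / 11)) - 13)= -1677 / 86302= -0.02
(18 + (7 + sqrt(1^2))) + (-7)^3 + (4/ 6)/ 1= -949/ 3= -316.33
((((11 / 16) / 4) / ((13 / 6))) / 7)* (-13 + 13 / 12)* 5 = -605 / 896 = -0.68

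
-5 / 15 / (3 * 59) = -1 / 531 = -0.00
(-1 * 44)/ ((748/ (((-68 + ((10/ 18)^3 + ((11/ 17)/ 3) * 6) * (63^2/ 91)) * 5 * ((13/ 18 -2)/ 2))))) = -932765/ 1217268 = -0.77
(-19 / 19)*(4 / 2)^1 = -2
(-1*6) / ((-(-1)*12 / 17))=-17 / 2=-8.50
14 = 14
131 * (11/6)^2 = 15851/36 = 440.31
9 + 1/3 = 28/3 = 9.33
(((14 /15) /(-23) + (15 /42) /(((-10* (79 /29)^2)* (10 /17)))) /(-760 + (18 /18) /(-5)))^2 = 34567779436969 /8401916088714503347776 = 0.00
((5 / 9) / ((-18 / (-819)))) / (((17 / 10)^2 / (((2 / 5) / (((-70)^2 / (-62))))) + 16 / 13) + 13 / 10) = -0.04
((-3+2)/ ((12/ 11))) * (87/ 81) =-319/ 324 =-0.98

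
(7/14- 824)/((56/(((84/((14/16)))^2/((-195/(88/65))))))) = 27827712/29575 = 940.92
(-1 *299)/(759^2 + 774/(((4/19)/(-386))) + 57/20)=5980/16860903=0.00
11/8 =1.38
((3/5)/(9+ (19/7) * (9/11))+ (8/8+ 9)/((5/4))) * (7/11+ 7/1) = 81179/1320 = 61.50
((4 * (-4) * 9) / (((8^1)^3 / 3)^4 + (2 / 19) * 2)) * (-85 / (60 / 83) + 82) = 281637 / 46631073511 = 0.00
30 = 30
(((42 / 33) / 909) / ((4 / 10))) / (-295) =-7 / 589941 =-0.00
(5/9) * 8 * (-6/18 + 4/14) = -40/189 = -0.21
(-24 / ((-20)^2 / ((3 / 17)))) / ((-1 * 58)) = 9 / 49300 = 0.00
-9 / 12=-3 / 4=-0.75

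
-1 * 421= -421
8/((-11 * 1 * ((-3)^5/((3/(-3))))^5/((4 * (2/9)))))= -64/83881572334857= -0.00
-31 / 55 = -0.56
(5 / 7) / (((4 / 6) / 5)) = 75 / 14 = 5.36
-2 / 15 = -0.13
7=7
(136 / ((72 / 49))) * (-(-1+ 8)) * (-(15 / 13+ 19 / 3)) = 1702652 / 351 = 4850.86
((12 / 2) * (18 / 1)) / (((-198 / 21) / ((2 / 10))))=-2.29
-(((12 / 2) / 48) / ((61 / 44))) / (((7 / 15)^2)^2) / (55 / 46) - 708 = -103927263 / 146461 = -709.59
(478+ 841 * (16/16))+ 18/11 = 1320.64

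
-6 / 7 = -0.86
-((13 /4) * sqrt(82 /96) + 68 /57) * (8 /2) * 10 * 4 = -130 * sqrt(123) /3 - 10880 /57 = -671.47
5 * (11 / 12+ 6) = 415 / 12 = 34.58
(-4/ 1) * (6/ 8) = -3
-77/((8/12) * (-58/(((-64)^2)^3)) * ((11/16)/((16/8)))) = 11544872091648/29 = 398099037643.03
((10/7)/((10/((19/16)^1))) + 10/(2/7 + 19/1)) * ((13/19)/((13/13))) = 27053/57456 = 0.47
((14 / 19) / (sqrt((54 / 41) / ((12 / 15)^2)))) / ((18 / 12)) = 56 * sqrt(246) / 2565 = 0.34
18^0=1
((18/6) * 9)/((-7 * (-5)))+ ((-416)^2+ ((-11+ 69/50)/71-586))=4285895303/24850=172470.64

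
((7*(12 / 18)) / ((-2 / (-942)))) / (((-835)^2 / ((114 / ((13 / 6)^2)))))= 0.08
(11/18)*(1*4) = 22/9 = 2.44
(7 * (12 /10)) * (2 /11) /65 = 84 /3575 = 0.02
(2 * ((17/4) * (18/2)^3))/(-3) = -4131/2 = -2065.50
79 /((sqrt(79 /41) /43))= 43*sqrt(3239)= 2447.23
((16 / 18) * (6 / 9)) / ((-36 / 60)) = -80 / 81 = -0.99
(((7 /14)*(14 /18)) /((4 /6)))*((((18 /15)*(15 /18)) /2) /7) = 1 /24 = 0.04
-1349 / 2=-674.50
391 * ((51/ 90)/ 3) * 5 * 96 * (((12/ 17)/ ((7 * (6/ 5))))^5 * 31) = 1140800000/ 247718373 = 4.61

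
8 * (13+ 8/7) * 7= 792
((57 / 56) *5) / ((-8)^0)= 285 / 56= 5.09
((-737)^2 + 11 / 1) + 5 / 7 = 3802265 / 7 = 543180.71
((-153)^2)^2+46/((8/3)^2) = 17535401199/32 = 547981287.47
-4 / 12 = -1 / 3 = -0.33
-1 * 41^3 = -68921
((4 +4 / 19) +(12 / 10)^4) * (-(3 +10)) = -970112 / 11875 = -81.69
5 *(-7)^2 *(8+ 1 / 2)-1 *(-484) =5133 / 2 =2566.50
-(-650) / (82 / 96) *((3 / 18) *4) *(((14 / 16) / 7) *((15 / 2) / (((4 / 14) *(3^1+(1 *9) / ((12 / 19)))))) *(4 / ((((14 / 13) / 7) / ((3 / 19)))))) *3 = 21294000 / 17917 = 1188.48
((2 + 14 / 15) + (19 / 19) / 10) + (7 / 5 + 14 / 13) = 2149 / 390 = 5.51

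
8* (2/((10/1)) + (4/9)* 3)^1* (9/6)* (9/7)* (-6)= -4968/35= -141.94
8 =8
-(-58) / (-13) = -58 / 13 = -4.46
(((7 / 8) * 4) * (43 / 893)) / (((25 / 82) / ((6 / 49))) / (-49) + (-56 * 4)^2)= 0.00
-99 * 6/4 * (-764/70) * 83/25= 4708341/875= 5380.96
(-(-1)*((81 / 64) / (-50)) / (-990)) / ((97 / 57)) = 513 / 34144000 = 0.00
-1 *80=-80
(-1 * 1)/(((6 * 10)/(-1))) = 1/60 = 0.02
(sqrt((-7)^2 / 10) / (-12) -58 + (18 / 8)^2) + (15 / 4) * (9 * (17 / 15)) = -235 / 16 -7 * sqrt(10) / 120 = -14.87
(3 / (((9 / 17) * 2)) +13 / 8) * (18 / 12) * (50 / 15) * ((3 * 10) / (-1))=-2675 / 4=-668.75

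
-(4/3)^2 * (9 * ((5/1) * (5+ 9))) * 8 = -8960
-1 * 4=-4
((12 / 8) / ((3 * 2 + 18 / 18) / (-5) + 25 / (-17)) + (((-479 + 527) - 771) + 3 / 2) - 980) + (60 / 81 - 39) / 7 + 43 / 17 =-2673279823 / 1567944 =-1704.96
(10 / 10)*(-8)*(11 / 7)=-88 / 7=-12.57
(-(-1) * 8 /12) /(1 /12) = 8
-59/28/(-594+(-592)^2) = -1/166040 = -0.00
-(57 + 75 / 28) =-1671 / 28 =-59.68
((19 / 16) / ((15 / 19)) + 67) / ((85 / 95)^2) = 5935201 / 69360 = 85.57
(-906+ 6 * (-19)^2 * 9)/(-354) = -3098/59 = -52.51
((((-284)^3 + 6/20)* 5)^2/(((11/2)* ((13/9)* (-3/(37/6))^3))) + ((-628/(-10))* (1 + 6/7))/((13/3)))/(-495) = 93021480100699627469519/3210807600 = 28971365366364.41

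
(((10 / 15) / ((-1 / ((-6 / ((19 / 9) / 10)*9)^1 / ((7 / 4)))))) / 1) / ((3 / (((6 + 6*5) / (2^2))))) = 38880 / 133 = 292.33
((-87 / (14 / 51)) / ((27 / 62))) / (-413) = 15283 / 8673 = 1.76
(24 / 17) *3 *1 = 72 / 17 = 4.24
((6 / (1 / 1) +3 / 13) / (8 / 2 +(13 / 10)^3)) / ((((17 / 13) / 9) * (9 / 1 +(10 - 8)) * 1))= 0.63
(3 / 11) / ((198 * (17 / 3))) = 1 / 4114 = 0.00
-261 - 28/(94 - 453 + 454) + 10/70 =-173666/665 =-261.15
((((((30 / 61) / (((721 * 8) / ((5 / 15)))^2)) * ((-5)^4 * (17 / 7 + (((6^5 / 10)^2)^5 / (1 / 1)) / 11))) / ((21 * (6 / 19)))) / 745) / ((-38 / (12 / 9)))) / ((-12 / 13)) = 71829683837200712420435257486186330759 / 1237689388034946000000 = 58035307187406062.32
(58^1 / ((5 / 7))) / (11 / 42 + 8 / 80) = 4263 / 19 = 224.37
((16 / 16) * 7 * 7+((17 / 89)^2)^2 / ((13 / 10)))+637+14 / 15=8404461194582 / 12234736995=686.93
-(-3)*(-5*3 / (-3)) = 15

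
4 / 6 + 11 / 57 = 0.86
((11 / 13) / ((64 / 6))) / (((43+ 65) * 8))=11 / 119808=0.00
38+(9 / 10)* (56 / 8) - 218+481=3073 / 10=307.30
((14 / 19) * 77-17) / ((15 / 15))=755 / 19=39.74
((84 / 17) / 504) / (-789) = -1 / 80478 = -0.00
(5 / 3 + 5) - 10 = -10 / 3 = -3.33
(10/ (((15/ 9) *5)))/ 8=3/ 20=0.15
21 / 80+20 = 1621 / 80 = 20.26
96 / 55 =1.75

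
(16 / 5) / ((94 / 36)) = 288 / 235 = 1.23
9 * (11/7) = 14.14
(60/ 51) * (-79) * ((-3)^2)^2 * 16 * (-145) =296913600/ 17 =17465505.88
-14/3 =-4.67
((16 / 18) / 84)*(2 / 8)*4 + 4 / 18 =44 / 189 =0.23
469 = 469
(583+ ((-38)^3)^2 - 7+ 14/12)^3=5896017175785949889569729624663/216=27296375813823842081341340000.00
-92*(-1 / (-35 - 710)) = -92 / 745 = -0.12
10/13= 0.77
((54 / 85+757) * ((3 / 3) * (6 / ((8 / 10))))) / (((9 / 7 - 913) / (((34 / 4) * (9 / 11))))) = -12171411 / 280808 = -43.34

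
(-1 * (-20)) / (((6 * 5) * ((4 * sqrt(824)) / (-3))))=-sqrt(206) / 824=-0.02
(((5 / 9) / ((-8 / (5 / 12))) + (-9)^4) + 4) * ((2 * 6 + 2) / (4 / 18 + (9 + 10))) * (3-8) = -198524725 / 8304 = -23907.12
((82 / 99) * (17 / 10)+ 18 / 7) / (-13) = -13789 / 45045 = -0.31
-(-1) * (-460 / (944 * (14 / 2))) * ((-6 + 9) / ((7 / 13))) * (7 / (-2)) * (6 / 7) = 13455 / 11564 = 1.16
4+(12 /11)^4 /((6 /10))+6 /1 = 180970 /14641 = 12.36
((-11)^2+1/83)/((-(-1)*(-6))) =-1674/83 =-20.17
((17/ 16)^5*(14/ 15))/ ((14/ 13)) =18458141/ 15728640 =1.17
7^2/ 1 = 49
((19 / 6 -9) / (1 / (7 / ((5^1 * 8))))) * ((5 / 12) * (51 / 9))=-4165 / 1728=-2.41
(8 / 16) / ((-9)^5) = -1 / 118098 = -0.00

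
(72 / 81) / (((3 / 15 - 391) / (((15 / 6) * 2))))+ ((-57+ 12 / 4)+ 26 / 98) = -53.75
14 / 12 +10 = 67 / 6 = 11.17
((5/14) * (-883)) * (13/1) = -57395/14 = -4099.64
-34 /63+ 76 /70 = 172 /315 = 0.55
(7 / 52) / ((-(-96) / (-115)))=-0.16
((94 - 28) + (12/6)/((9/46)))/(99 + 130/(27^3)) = 1500282/1948747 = 0.77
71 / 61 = 1.16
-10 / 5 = -2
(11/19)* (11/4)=1.59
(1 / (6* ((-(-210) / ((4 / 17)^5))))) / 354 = 128 / 79164127035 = 0.00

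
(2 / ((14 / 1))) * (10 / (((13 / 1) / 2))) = 20 / 91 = 0.22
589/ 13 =45.31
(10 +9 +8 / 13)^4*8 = 1184342.46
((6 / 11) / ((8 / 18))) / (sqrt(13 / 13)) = 1.23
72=72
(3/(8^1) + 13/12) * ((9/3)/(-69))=-35/552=-0.06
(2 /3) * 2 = 4 /3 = 1.33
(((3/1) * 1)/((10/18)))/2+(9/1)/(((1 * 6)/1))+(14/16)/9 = 1547/360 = 4.30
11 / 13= 0.85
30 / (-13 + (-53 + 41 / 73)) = -2190 / 4777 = -0.46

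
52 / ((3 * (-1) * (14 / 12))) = -104 / 7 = -14.86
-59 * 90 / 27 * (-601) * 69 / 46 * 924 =163820580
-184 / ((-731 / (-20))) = -3680 / 731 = -5.03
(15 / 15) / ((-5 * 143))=-1 / 715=-0.00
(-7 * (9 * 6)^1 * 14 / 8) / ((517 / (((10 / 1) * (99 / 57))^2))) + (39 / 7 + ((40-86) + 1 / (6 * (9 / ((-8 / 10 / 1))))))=-426.42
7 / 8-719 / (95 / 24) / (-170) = 125549 / 64600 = 1.94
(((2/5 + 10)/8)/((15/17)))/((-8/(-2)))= 221/600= 0.37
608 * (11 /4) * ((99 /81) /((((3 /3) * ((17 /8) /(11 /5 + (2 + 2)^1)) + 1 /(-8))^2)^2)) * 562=2443723214434304 /4782969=510921817.48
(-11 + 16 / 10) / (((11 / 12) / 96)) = -54144 / 55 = -984.44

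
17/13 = 1.31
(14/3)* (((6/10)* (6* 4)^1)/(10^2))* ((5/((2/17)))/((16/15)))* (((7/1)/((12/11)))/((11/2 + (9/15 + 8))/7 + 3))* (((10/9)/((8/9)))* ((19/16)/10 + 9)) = 93581719/239616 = 390.55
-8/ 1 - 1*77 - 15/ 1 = -100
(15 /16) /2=15 /32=0.47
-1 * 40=-40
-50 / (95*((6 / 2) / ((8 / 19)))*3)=-0.02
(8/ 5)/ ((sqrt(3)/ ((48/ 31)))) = 128*sqrt(3)/ 155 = 1.43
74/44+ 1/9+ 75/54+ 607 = 6712/11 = 610.18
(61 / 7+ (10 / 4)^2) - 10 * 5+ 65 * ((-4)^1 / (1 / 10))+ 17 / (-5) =-2638.44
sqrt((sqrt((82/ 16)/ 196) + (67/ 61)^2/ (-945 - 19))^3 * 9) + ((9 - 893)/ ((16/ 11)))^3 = -14366628991/ 64 + 3 * sqrt(3374) * (-62846 + 896761 * sqrt(82))^(3/ 2)/ 20671388466848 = -224478577.79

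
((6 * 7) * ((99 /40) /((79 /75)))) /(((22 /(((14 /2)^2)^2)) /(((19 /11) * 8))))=129329865 /869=148826.08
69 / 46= 3 / 2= 1.50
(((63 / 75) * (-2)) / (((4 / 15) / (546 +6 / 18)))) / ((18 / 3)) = -11473 / 20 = -573.65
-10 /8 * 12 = -15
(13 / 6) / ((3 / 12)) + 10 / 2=41 / 3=13.67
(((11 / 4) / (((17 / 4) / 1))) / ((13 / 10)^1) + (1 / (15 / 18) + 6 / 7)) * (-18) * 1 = -355716 / 7735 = -45.99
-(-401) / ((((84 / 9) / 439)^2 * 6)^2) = 134043254282169 / 2458624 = 54519623.29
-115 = -115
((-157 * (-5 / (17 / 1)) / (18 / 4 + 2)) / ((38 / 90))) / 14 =1.20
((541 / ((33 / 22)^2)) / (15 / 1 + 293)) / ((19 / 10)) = 5410 / 13167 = 0.41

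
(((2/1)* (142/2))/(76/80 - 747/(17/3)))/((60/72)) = -57936/44497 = -1.30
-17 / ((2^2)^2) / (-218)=17 / 3488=0.00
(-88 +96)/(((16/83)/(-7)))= -581/2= -290.50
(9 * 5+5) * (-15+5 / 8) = -2875 / 4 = -718.75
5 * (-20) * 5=-500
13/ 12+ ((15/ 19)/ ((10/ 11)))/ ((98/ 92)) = 21211/ 11172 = 1.90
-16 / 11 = -1.45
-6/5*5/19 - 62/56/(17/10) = -4373/4522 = -0.97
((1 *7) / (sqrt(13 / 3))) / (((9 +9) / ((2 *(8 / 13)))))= 56 *sqrt(39) / 1521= 0.23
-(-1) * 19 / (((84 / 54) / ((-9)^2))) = 13851 / 14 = 989.36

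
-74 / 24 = -37 / 12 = -3.08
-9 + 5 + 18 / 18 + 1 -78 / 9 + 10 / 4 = -49 / 6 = -8.17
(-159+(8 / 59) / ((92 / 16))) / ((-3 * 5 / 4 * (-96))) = -215731 / 488520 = -0.44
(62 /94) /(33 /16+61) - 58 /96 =-1351459 /2276304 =-0.59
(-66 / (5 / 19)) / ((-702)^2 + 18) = -0.00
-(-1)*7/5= 7/5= 1.40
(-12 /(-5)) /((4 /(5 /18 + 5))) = 19 /6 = 3.17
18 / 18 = 1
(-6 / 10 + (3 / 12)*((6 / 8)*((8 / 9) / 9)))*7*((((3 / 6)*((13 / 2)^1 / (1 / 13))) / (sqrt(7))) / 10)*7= -185731*sqrt(7) / 10800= -45.50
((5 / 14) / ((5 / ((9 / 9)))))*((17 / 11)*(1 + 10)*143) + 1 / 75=182339 / 1050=173.66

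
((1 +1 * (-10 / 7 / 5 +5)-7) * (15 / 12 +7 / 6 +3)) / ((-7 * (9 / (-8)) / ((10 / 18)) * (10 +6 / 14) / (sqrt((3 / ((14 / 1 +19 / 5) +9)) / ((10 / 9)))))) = -325 * sqrt(201) / 308133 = -0.01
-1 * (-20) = 20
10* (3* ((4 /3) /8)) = 5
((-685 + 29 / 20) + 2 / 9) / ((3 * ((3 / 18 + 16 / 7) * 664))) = -860993 / 6155280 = -0.14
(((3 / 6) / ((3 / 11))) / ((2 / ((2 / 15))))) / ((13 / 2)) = 11 / 585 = 0.02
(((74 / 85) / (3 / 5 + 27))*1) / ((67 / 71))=0.03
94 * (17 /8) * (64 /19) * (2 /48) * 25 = 700.88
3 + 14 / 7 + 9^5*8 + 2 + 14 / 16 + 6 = 3779247 / 8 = 472405.88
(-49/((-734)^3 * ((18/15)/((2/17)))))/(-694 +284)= -49/1653758952528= -0.00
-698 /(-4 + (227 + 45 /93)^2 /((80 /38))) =-1676945 /59045601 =-0.03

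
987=987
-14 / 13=-1.08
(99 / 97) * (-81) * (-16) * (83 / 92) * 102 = 271555416 / 2231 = 121719.15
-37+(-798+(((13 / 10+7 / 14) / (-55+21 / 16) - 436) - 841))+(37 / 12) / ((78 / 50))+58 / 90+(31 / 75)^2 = -58884756353 / 27917500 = -2109.24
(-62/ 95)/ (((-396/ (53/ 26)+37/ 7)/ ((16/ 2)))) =184016/ 6660545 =0.03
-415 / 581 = -5 / 7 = -0.71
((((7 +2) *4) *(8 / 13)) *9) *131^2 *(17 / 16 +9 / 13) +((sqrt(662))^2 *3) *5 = 1016408100 / 169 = 6014249.11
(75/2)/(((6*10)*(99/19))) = 95/792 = 0.12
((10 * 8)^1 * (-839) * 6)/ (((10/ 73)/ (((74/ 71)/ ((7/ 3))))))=-652648032/ 497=-1313175.11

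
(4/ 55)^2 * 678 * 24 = 260352/ 3025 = 86.07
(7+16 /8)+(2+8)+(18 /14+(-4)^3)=-306 /7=-43.71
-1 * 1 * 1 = -1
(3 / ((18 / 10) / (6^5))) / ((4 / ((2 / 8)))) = 810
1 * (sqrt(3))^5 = 9 * sqrt(3) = 15.59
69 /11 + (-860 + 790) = -701 /11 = -63.73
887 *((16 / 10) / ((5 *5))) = 56.77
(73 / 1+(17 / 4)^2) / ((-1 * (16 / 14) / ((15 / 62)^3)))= -1110375 / 984064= -1.13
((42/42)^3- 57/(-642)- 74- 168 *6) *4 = -462630/107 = -4323.64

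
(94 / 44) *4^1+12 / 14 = 724 / 77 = 9.40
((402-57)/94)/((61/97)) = 33465/5734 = 5.84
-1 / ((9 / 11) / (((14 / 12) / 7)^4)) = -11 / 11664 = -0.00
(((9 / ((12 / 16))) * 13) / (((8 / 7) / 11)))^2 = 9018009 / 4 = 2254502.25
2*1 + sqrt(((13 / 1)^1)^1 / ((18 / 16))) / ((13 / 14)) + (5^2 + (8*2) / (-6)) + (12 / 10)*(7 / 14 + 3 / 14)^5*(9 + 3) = 28*sqrt(26) / 39 + 1361911 / 50421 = 30.67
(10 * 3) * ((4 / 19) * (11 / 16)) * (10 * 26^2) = 557700 / 19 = 29352.63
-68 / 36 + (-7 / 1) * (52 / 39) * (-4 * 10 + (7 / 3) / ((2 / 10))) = 2363 / 9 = 262.56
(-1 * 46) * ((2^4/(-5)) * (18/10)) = 6624/25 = 264.96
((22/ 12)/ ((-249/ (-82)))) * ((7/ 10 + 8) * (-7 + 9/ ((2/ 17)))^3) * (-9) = -15869824.20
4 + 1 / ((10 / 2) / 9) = 29 / 5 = 5.80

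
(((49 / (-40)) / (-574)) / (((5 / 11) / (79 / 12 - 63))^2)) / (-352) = -35291333 / 377856000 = -0.09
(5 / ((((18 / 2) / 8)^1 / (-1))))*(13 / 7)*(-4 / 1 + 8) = -2080 / 63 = -33.02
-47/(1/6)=-282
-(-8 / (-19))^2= -64 / 361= -0.18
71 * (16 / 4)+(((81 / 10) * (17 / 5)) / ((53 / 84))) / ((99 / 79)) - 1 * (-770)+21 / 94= 1089.05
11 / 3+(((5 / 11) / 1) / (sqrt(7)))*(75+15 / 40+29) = 11 / 3+4175*sqrt(7) / 616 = 21.60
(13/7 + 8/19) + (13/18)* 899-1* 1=1557431/2394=650.56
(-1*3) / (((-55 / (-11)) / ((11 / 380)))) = -33 / 1900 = -0.02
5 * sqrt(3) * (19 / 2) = 95 * sqrt(3) / 2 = 82.27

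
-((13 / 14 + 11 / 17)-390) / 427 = 92445 / 101626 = 0.91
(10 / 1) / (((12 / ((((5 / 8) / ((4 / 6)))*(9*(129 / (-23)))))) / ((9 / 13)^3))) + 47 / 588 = -3091406419 / 237697824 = -13.01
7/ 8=0.88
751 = 751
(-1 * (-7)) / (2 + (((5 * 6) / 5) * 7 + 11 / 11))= 7 / 45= 0.16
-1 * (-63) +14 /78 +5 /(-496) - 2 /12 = 1218725 /19344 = 63.00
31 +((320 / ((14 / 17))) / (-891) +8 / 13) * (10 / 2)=2586191 / 81081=31.90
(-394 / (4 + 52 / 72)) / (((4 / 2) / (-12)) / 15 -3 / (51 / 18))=127656 / 1637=77.98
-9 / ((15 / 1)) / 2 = -3 / 10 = -0.30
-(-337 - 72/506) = 337.14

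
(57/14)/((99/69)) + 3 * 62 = 29081/154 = 188.84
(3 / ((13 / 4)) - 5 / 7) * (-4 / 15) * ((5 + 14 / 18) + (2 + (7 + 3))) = -0.99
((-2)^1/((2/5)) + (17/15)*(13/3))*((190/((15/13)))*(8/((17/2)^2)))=-63232/39015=-1.62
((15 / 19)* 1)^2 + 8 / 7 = 4463 / 2527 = 1.77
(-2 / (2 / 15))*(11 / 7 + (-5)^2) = -2790 / 7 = -398.57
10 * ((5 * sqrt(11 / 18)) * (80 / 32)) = 125 * sqrt(22) / 6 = 97.72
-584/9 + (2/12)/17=-19853/306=-64.88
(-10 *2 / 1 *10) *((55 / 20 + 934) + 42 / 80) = -187455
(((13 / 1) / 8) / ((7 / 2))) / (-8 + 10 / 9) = -117 / 1736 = -0.07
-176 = -176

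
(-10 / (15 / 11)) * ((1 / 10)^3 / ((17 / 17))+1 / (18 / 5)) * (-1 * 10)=20.44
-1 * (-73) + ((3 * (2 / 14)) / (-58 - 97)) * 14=11309 / 155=72.96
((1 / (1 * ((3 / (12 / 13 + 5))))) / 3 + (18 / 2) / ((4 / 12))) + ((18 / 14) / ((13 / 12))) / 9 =22760 / 819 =27.79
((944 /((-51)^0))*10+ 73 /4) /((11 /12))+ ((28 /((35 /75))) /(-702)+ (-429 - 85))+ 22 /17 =214530149 /21879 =9805.30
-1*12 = -12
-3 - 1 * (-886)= 883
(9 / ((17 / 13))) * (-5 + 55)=5850 / 17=344.12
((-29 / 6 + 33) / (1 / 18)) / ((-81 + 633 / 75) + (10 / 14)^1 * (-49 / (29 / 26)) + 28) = -122525 / 18352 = -6.68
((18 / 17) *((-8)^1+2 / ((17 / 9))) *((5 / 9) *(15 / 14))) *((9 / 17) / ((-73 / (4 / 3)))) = 106200 / 2510543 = 0.04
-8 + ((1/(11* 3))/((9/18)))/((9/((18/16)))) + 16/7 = -5273/924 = -5.71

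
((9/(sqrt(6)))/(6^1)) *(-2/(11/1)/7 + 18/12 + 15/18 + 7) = 5.70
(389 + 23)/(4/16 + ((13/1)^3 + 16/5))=8240/44009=0.19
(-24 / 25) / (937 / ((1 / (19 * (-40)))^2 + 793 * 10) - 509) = 36642944008 / 19423884177575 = 0.00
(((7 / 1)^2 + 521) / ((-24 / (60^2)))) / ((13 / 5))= -427500 / 13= -32884.62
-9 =-9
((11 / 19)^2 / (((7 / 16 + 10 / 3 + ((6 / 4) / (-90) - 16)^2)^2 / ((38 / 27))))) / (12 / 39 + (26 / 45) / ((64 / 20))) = 1698840000 / 119140109585227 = 0.00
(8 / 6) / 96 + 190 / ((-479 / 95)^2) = 123691441 / 16519752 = 7.49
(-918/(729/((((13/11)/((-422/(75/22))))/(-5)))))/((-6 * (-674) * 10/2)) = -221/1858452552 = -0.00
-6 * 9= -54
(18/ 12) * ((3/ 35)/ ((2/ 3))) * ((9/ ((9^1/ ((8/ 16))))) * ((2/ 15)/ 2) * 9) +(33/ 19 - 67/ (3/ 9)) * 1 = -5298861/ 26600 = -199.21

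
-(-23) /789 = 23 /789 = 0.03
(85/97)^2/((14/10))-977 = -64312026/65863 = -976.45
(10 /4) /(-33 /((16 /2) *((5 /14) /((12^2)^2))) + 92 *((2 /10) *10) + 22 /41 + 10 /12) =-3075 /294357979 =-0.00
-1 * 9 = -9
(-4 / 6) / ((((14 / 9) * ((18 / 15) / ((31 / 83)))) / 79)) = -12245 / 1162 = -10.54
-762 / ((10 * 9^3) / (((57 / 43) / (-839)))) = 2413 / 14611185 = 0.00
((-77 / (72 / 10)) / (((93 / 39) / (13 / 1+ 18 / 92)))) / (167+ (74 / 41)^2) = -5106936835 / 14692517208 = -0.35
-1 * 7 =-7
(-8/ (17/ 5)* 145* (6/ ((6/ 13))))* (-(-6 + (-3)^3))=-146364.71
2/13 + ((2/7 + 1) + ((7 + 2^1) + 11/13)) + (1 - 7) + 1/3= 118/21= 5.62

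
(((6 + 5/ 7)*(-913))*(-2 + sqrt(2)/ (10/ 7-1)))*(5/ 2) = 214555/ 7-214555*sqrt(2)/ 6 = -19920.38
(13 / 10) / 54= 13 / 540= 0.02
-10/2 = -5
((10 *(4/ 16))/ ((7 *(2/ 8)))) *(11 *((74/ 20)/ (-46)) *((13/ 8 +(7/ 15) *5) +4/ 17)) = -696377/ 131376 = -5.30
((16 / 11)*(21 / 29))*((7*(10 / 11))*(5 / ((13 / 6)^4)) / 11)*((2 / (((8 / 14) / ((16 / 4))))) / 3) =0.65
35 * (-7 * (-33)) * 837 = 6767145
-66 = -66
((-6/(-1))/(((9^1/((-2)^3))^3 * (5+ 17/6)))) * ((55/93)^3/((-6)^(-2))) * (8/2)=-5451776000/340243011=-16.02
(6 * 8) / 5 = 48 / 5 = 9.60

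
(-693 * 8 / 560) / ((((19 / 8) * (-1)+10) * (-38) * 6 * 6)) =0.00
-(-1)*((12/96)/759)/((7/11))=1/3864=0.00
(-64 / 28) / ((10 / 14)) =-16 / 5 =-3.20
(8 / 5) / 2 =4 / 5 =0.80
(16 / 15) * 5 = 5.33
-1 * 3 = -3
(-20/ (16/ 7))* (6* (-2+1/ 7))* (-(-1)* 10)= 975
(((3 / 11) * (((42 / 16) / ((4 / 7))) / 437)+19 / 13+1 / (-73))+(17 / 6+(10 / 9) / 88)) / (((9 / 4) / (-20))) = -28225032865 / 739018566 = -38.19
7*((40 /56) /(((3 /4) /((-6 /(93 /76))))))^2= 9241600 /60543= 152.65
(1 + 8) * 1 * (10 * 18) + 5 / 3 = 4865 / 3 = 1621.67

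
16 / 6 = 8 / 3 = 2.67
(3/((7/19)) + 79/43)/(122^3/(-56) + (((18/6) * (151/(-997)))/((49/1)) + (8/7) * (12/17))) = -89100893/289487228375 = -0.00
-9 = -9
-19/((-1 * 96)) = 19/96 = 0.20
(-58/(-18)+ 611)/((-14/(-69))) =63572/21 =3027.24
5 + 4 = 9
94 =94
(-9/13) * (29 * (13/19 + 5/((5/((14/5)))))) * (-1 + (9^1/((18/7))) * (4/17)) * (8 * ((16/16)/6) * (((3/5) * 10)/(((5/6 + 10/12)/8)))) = 49761216/104975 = 474.03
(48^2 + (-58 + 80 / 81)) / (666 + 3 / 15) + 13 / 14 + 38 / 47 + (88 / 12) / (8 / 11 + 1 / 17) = 17943714955 / 1242749466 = 14.44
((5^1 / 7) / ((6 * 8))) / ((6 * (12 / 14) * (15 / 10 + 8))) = 5 / 16416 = 0.00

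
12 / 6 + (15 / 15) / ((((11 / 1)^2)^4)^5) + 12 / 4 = 2262962778408797590294467801744846023292006 / 452592555681759518058893560348969204658401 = 5.00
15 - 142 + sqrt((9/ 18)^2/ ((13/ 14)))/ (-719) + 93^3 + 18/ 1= 804248 - sqrt(182)/ 18694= 804248.00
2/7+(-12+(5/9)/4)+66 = 13715/252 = 54.42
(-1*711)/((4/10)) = -3555/2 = -1777.50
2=2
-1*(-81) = 81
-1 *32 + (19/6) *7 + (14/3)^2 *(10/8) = 313/18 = 17.39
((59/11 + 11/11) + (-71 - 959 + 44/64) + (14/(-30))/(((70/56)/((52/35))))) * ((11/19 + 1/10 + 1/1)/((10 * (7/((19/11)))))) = -1958985757/46200000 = -42.40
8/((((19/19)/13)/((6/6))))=104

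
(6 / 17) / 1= 6 / 17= 0.35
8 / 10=0.80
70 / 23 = 3.04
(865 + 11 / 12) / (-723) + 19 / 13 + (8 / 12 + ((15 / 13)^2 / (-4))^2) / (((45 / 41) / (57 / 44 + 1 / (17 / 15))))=6696728425061 / 3707016730560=1.81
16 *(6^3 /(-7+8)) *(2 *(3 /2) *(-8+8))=0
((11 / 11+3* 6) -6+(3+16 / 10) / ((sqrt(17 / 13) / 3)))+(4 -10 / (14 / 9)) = 74 / 7+69* sqrt(221) / 85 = 22.64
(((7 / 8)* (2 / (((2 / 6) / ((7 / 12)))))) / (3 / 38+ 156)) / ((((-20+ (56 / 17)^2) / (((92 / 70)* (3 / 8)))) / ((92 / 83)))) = -20333173 / 17354264160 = -0.00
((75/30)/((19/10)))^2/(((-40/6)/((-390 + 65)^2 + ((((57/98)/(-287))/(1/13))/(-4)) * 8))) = -139256729625/5076743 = -27430.33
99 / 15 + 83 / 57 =8.06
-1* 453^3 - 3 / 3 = -92959678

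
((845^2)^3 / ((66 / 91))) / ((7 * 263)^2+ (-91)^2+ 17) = 33126964783527671875 / 224240214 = 147729812563.98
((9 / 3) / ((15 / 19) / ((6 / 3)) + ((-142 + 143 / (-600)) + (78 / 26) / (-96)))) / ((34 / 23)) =-1573200 / 109981381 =-0.01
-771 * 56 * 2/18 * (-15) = 71960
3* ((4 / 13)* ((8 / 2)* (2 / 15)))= 32 / 65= 0.49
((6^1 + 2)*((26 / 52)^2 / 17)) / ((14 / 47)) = 47 / 119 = 0.39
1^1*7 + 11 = 18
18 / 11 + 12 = 150 / 11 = 13.64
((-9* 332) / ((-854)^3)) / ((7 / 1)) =747 / 1089962762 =0.00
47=47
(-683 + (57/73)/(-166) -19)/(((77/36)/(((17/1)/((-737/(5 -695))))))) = -1796145388020/343842191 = -5223.75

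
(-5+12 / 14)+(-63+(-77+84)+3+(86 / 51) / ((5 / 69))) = -20154 / 595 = -33.87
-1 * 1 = -1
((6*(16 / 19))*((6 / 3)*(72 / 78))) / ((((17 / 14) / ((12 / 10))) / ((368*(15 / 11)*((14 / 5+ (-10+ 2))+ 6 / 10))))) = -4914266112 / 230945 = -21278.95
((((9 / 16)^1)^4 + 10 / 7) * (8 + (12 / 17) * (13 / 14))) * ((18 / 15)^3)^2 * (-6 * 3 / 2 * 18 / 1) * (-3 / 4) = 12795781483467 / 2665600000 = 4800.34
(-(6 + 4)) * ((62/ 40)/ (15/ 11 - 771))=341/ 16932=0.02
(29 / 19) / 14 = 29 / 266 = 0.11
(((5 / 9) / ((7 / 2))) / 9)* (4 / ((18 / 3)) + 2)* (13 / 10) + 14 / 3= 8042 / 1701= 4.73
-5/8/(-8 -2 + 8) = 0.31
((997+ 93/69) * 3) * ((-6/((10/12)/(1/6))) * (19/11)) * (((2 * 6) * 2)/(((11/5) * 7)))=-188472096/19481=-9674.66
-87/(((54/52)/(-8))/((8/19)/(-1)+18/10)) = 790192/855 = 924.20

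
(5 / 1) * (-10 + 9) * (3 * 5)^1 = -75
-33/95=-0.35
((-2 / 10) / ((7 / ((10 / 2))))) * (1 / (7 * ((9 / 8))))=-8 / 441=-0.02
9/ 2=4.50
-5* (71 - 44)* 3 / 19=-405 / 19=-21.32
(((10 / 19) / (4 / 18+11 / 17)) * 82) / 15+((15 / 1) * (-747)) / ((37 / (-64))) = 1812471708 / 93499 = 19384.93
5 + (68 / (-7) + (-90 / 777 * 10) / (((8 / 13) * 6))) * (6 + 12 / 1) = -90911 / 518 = -175.50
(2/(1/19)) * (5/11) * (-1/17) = -190/187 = -1.02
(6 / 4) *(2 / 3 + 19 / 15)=29 / 10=2.90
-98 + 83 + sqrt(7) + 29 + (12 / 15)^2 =sqrt(7) + 366 / 25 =17.29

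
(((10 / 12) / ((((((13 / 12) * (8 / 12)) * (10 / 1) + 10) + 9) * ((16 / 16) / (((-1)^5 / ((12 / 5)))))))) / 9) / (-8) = 25 / 135936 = 0.00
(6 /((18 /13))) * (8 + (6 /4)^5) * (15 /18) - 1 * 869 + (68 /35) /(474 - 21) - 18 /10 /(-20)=-12368345173 /15220800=-812.59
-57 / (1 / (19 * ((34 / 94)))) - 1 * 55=-446.72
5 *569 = 2845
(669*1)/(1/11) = 7359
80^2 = 6400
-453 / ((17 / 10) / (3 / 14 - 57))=1800675 / 119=15131.72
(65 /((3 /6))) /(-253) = -130 /253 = -0.51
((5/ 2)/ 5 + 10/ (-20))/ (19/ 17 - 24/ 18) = 0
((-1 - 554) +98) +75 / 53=-24146 / 53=-455.58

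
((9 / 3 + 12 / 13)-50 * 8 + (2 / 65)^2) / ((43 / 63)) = -105425523 / 181675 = -580.30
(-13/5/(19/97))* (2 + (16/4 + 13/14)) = -122317/1330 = -91.97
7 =7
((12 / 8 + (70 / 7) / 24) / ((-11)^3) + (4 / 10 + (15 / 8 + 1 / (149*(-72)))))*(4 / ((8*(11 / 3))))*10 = 40578449 / 13089054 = 3.10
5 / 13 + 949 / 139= 13032 / 1807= 7.21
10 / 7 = 1.43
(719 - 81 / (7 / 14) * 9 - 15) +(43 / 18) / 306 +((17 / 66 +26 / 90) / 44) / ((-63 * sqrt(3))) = -4152989 / 5508 - 541 * sqrt(3) / 8232840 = -753.99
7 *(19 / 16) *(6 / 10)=399 / 80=4.99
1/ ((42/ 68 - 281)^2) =1156/ 90878089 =0.00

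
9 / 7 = 1.29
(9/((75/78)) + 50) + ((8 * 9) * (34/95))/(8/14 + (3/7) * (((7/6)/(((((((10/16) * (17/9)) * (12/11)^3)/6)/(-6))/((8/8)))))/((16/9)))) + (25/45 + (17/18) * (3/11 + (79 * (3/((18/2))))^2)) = 69132266710414/97256681775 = 710.82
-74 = -74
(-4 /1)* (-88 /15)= 352 /15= 23.47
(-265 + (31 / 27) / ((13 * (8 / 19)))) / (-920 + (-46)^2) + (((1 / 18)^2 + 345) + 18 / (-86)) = 149278913533 / 433229472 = 344.57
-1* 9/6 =-3/2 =-1.50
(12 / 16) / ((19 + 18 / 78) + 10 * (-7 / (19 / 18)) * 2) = -741 / 112040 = -0.01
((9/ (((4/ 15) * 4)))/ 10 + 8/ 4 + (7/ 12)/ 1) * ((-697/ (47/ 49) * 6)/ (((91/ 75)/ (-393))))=1006659675/ 208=4839709.98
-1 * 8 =-8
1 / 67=0.01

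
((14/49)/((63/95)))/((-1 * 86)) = -95/18963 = -0.01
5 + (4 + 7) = 16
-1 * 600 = -600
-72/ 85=-0.85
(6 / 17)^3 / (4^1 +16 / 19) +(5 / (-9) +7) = 6563176 / 1016991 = 6.45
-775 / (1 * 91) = -775 / 91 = -8.52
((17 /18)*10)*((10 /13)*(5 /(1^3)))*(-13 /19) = -4250 /171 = -24.85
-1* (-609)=609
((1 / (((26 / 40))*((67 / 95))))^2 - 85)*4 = -243497940 / 758641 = -320.97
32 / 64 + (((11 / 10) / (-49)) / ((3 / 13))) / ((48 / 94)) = 10919 / 35280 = 0.31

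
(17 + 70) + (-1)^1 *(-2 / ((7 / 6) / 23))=885 / 7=126.43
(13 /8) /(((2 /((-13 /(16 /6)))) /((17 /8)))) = -8619 /1024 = -8.42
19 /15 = 1.27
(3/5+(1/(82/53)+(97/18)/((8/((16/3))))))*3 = 53567/3690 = 14.52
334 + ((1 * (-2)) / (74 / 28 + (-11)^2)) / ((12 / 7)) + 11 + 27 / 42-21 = 23601499 / 72702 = 324.63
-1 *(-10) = 10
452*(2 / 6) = 452 / 3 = 150.67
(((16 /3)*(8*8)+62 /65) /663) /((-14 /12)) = -133492 /301665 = -0.44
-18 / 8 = -2.25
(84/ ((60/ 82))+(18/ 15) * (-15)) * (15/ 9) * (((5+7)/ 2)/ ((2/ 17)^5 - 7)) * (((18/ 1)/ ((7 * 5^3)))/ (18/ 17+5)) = -140191000752/ 298583133625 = -0.47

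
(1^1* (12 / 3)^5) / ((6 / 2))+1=1027 / 3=342.33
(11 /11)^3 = 1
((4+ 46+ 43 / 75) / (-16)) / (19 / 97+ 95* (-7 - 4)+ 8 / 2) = 367921 / 121149600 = 0.00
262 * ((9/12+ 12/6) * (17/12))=24497/24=1020.71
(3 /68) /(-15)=-1 /340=-0.00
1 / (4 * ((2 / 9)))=9 / 8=1.12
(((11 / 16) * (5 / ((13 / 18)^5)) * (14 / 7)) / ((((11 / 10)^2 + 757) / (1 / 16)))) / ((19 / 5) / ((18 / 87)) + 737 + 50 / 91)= 17050398750 / 4468884903454231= 0.00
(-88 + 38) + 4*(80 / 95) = -886 / 19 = -46.63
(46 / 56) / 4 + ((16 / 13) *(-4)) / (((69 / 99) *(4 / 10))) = -584483 / 33488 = -17.45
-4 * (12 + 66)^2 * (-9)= 219024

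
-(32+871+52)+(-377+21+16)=-1295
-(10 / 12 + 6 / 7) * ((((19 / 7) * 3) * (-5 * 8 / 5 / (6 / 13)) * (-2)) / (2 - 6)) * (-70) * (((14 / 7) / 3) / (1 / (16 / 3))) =-5611840 / 189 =-29692.28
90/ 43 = 2.09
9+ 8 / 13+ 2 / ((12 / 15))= 315 / 26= 12.12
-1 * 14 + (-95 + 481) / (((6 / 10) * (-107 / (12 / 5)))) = -3042 / 107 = -28.43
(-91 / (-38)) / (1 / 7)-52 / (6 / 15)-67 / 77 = -333877 / 2926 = -114.11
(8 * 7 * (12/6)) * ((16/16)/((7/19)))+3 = 307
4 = 4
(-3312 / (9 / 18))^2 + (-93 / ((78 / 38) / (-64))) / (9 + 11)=2852038864 / 65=43877520.98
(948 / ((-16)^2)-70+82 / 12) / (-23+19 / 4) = 11417 / 3504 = 3.26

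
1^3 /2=0.50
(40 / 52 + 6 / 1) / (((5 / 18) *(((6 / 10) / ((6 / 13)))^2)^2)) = 3168000 / 371293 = 8.53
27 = 27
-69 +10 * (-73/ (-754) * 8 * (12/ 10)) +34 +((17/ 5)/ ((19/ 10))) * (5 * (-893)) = -3021921/ 377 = -8015.71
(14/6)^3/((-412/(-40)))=3430/2781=1.23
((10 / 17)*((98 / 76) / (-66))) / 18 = -245 / 383724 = -0.00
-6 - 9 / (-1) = 3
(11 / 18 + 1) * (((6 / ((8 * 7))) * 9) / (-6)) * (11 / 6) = -319 / 672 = -0.47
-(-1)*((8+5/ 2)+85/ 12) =211/ 12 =17.58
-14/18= -7/9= -0.78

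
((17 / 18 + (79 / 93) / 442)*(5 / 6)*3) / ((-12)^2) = 18235 / 1109862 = 0.02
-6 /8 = -3 /4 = -0.75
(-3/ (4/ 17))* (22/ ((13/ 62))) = -17391/ 13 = -1337.77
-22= -22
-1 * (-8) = 8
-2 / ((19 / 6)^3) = -432 / 6859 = -0.06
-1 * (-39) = 39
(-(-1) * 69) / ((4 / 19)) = 1311 / 4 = 327.75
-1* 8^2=-64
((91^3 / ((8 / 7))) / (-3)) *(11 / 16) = -58024967 / 384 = -151106.68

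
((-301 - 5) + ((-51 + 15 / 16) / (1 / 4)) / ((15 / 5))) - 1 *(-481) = 433 / 4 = 108.25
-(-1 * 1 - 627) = 628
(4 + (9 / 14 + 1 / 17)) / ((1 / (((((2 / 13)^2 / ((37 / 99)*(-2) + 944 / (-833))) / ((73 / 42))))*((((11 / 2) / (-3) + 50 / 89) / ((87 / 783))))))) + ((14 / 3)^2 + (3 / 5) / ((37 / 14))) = 3174893551839401 / 141771851496405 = 22.39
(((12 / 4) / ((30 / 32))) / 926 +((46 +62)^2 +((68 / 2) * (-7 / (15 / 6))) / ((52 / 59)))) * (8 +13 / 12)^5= 714551185.89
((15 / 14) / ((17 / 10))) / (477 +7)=75 / 57596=0.00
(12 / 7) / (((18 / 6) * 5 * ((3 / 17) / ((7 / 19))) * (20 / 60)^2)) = 204 / 95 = 2.15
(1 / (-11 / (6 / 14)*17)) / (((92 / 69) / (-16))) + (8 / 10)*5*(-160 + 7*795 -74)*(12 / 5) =334957572 / 6545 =51177.63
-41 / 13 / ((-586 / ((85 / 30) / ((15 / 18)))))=697 / 38090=0.02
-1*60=-60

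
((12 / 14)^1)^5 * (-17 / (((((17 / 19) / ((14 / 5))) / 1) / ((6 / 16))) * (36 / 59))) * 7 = -181602 / 1715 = -105.89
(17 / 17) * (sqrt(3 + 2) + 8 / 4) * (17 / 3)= 34 / 3 + 17 * sqrt(5) / 3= 24.00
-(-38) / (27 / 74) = 2812 / 27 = 104.15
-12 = -12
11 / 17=0.65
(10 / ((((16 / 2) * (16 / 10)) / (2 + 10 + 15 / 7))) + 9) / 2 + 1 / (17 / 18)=84411 / 7616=11.08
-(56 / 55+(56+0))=-3136 / 55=-57.02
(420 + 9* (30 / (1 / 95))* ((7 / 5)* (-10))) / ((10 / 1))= -35868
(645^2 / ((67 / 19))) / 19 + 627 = 458034 / 67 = 6836.33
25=25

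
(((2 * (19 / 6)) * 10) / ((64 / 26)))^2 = 1525225 / 2304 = 661.99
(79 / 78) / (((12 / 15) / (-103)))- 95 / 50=-206389 / 1560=-132.30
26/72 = 13/36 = 0.36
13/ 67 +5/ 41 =868/ 2747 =0.32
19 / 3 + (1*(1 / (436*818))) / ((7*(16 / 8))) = 94868371 / 14979216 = 6.33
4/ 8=1/ 2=0.50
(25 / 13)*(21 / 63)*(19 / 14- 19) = -475 / 42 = -11.31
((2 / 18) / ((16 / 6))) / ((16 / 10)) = 0.03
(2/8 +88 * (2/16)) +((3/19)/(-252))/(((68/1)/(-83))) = 11.25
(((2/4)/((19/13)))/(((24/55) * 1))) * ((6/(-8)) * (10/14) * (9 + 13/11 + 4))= -12675/2128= -5.96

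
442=442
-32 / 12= -8 / 3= -2.67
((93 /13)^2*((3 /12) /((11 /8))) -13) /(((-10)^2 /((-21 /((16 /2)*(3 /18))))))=432747 /743600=0.58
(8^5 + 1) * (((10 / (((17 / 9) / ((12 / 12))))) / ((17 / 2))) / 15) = 393228 / 289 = 1360.65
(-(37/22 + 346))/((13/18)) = -68841/143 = -481.41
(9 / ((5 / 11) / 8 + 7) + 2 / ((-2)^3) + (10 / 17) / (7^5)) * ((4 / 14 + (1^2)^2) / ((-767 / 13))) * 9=-2183253399 / 10856179124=-0.20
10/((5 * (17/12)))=24/17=1.41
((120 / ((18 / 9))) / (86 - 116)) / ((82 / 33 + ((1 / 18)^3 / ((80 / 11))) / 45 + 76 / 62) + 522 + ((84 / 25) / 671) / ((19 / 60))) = -1508673081600 / 396574685629139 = -0.00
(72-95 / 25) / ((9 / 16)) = 5456 / 45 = 121.24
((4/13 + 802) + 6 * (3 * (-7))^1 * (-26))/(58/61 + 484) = 231007/27469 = 8.41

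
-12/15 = -4/5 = -0.80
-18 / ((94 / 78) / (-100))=70200 / 47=1493.62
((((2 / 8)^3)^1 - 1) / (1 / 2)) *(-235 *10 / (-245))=-2115 / 112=-18.88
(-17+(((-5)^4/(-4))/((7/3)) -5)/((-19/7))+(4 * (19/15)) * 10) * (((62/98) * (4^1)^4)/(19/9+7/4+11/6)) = 326669568/190855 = 1711.61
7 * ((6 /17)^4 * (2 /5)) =18144 /417605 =0.04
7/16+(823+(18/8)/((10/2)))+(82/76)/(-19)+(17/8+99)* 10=52997131/28880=1835.08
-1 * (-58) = 58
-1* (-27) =27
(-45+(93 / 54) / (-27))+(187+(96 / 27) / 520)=141.94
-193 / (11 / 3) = -579 / 11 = -52.64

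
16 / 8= 2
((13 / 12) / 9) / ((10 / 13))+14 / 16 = 557 / 540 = 1.03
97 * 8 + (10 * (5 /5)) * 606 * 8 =49256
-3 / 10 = -0.30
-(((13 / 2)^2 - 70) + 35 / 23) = 26.23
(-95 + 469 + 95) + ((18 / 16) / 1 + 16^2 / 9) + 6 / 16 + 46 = 9809 / 18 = 544.94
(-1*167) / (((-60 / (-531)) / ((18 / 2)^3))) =-21548511 / 20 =-1077425.55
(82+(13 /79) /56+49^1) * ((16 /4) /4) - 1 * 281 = -663587 /4424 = -150.00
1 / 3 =0.33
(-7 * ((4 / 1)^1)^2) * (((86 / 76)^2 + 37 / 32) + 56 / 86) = -10737041 / 31046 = -345.84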